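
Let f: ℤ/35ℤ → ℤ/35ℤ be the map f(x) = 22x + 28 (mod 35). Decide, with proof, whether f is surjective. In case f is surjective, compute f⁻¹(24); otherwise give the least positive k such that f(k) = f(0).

3

Since gcd(22, 35) = 1, 22 is invertible modulo 35. Euclid's algorithm: 35 = 1·22 + 13, 22 = 1·13 + 9, 13 = 1·9 + 4, 9 = 2·4 + 1; back-substituting gives 1 = 8·22 − 5·35, so 22⁻¹ ≡ 8 (mod 35).
Then y ↦ 8(y − 28) is a two-sided inverse to f, so every y ∈ ℤ/35ℤ has a preimage.
Thus f is surjective.
Since f is surjective, we find f⁻¹(24): we need 22x ≡ 24 − 28 ≡ 31 (mod 35). Using 22⁻¹ = 8: x ≡ 8·31 = 248 = 7·35 + 3, so x = 3.
Check: f(3) = 22·3 + 28 = 94 = 2·35 + 24 ≡ 24 (mod 35).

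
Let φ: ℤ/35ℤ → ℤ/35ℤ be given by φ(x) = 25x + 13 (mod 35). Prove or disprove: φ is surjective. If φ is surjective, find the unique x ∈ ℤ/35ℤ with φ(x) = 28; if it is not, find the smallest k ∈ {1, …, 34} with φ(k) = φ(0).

Since gcd(25, 35) = 5, we have 25x ≡ 0 (mod 5) for all x, so φ(x) ≡ 3 (mod 5).
But 0 ≢ 3 (mod 5), so 0 ∈ ℤ/35ℤ has no preimage. Thus φ is not surjective.
Since φ is not surjective, we find the least positive k with φ(k) = φ(0): this means 25k ≡ 0 (mod 35), i.e. 35 ∣ 25k. Since gcd(25, 35) = 5, dividing through by 5 this holds exactly when 7 ∣ 5k, and as gcd(5, 7) = 1, exactly when 7 ∣ k.
The smallest positive such k is 7.

7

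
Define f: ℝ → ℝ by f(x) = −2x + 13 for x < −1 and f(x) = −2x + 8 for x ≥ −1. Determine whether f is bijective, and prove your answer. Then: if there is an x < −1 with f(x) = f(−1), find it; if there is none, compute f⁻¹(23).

-5

Both pieces are strictly decreasing (slopes −2 and −2), so each is injective on its own interval.
The left piece maps (−∞, −1) onto (15, ∞); the right piece maps [−1, ∞) onto (−∞, 10].
The images leave a gap (15 has no preimage), so f is not surjective, hence not bijective.
Because the two images are disjoint, no x < −1 has f(x) = f(−1), so we compute f⁻¹(23): 23 lies in (15, ∞), so solve −2x + 13 = 23: x = (23 − 13)/(−2) = −5.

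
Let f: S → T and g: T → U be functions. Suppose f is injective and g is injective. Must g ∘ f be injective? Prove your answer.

injective

Suppose (g ∘ f)(a) = (g ∘ f)(b), i.e. g(f(a)) = g(f(b)).
Since g is injective, f(a) = f(b). Since f is injective, a = b. Thus g ∘ f is injective.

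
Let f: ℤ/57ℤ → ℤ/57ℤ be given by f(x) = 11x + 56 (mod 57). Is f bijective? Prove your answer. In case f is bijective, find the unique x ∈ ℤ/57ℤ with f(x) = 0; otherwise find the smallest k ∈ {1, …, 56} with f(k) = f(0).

By definition, f is injective when f(s) = f(t) forces s = t.
If f(s) = f(t), then 11s ≡ 11t (mod 57). Because gcd(11, 57) = 1, we may cancel 11 to get s ≡ t (mod 57).
We now compute 11⁻¹ mod 57 explicitly. Euclid's algorithm: 57 = 5·11 + 2, 11 = 5·2 + 1; back-substituting gives 1 = 26·11 − 5·57, so 11⁻¹ ≡ 26 (mod 57).
Then y ↦ 26(y − 56) is a two-sided inverse to f, so every y ∈ ℤ/57ℤ has a preimage.
So f is bijective.
Since f is bijective, we find f⁻¹(0): we need 11x ≡ 0 − 56 ≡ 1 (mod 57). Using 11⁻¹ = 26: x ≡ 26·1 = 26, so x = 26.
Check: f(26) = 11·26 + 56 = 342 = 6·57 + 0 ≡ 0 (mod 57).

26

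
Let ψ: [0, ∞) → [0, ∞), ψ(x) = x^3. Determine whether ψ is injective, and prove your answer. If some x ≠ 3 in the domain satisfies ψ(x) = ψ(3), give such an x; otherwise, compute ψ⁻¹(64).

On [0, ∞), x ↦ x^3 is strictly increasing, so ψ(x_1) = ψ(x_2) forces x_1 = x_2. Therefore ψ is injective.
Since x ↦ x^3 is strictly increasing on [0, ∞), it is injective there, so no x ≠ 3 in the domain has ψ(x) = ψ(3). We therefore compute ψ⁻¹(64) = 64^{1/3} = 4 (indeed 4^3 = 64).

4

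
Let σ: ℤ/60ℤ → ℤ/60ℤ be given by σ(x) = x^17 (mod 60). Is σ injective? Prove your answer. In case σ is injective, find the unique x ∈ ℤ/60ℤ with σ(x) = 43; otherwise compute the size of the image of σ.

σ(0) = 0^17 = 0.
σ(30): Repeated squaring mod 60: 30^1 ≡ 30, 30^2 ≡ 30² = 900 ≡ 0, 30^4 ≡ 0² = 0, 30^8 ≡ 0² = 0, 30^16 ≡ 0² = 0. Since 17 = 16 + 1, 30^17 ≡ 0·30: 0·30 = 0. So 30^17 ≡ 0 (mod 60).
So σ(0) = σ(30) = 0 while 0 ≠ 30, thus σ is not injective.
Since σ is not injective, we determine |image(σ)|. Computing x^17 mod 60 for each x (by repeated squaring, reducing mod 60 at every step), the values σ(0), σ(1), …, σ(59) are: 0, 1, 32, 3, 4, 5, 36, 7, 8, 9, 40, 11, 12, 13, 44, 15, 16, 17, 48, 19, 20, 21, 52, 23, 24, 25, 56, 27, 28, 29, 0, 31, 32, 33, 4, 35, 36, 37, 8, 39, 40, 41, 12, 43, 44, 45, 16, 47, 48, 49, 20, 51, 52, 53, 24, 55, 56, 57, 28, 59.
The distinct values are {0, 1, 3, 4, 5, 7, 8, 9, 11, 12, 13, 15, 16, 17, 19, 20, 21, 23, 24, 25, 27, 28, 29, 31, 32, 33, 35, 36, 37, 39, 40, 41, 43, 44, 45, 47, 48, 49, 51, 52, 53, 55, 56, 57, 59}; there are 45 of them.

45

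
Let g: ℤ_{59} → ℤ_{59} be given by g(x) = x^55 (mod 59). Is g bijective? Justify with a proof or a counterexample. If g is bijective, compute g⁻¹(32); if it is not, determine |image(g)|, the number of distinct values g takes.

39

Since 59 is prime, the nonzero elements of ℤ_{59} form a cyclic group of order 58.
As gcd(55, 58) = 1, raising to the 55th power is a bijection on this group: if s^55 ≡ t^55 then (st^{−1})^55 = 1, and the only element of order dividing gcd(55, 58) = 1 is 1, so s = t.
With g(0) = 0 this makes g injective on all of ℤ_{59}, hence bijective (finite equal-size domain and codomain). In particular g is bijective.
Since g is bijective, we find the preimage of 32. The inverse of x ↦ x^55 on (ℤ_{59})^× is x ↦ x^19, because 55·19 = 1045 = 18·58 + 1 ≡ 1 (mod 58) and x^{58} = 1 for x ≠ 0 (Fermat). So g⁻¹(32) = 32^19 mod 59.
Repeated squaring mod 59: 32^1 ≡ 32, 32^2 ≡ 32² = 1024 ≡ 21, 32^4 ≡ 21² = 441 ≡ 28, 32^8 ≡ 28² = 784 ≡ 17, 32^16 ≡ 17² = 289 ≡ 53. Since 19 = 16 + 2 + 1, 32^19 ≡ 53·21·32: 53·21 = 1113 ≡ 51, then 51·32 = 1632 ≡ 39. So 32^19 ≡ 39 (mod 59).
Hence g⁻¹(32) = 39.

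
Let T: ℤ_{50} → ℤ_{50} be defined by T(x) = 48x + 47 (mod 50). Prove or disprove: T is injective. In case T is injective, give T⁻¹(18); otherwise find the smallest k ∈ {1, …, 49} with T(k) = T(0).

25

We have gcd(48, 50) = 2 > 1. Taking x_1 = 0 and x_2 = 25: T(0) = 47 and T(25) = 48·25 + 47 = 1247 ≡ 47 (mod 50).
So T(0) = T(25) while 0 ≠ 25, thus T is not injective.
Since T is not injective, we find the least positive k with T(k) = T(0): this means 48k ≡ 0 (mod 50), i.e. 50 ∣ 48k. Since gcd(48, 50) = 2, dividing through by 2 this holds exactly when 25 ∣ 24k, and as gcd(24, 25) = 1, exactly when 25 ∣ k.
The smallest positive such k is 25.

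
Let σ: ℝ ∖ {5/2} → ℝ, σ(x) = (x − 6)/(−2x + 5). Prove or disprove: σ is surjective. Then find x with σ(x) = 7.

41/15

If σ(x) = −1/2, cross-multiplying gives −2(x − 6) = 1(−2x + 5), which simplifies to 12 = 5 — false.  So −1/2 has no preimage and σ is not surjective.
Solving σ(x) = 7: cross-multiplying gives x − 6 = 7(−2x + 5), which rearranges to 15x = 41, so x = 41/15.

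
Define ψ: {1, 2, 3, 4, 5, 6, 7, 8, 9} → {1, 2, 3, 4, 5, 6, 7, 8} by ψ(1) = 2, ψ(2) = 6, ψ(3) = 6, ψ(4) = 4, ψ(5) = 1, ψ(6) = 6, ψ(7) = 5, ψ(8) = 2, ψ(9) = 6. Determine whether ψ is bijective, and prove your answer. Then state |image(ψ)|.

5

ψ(2) = 6 = ψ(3) with 2 ≠ 3, so ψ is not injective, hence not bijective.
The image of ψ is {1, 2, 4, 5, 6}, which has 5 elements.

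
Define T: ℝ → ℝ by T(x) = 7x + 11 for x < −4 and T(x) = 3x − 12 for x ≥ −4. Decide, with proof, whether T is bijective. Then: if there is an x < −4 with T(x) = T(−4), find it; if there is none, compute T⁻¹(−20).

-5

Both pieces are strictly increasing (slopes 7 and 3), so each is injective on its own interval.
The left piece maps (−∞, −4) onto (−∞, −17); the right piece maps [−4, ∞) onto [−24, ∞).
These images overlap. In particular T(−4) = −24 (right piece), and solving 7x + 11 = −24 on the left piece gives x = −5 < −4.
So T(−5) = T(−4) with −5 ≠ −4, and T is not injective, hence not bijective. This x = −5 is the requested value below −4.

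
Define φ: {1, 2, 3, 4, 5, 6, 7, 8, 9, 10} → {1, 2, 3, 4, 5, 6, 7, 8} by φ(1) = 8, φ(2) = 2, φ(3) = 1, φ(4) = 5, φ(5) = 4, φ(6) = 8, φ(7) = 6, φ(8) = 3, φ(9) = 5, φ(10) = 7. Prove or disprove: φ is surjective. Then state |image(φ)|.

Every element of the codomain has a preimage: 1 = φ(3), 2 = φ(2), 3 = φ(8), 4 = φ(5), 5 = φ(4), 6 = φ(7), 7 = φ(10), 8 = φ(1).
Hence φ is surjective.
The image of φ is {1, 2, 3, 4, 5, 6, 7, 8}, which has 8 elements.

8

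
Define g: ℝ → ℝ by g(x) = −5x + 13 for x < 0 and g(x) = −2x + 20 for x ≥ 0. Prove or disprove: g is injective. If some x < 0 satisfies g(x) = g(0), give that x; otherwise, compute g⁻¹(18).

Both pieces are strictly decreasing (slopes −5 and −2), so each is injective on its own interval.
The left piece maps (−∞, 0) onto (13, ∞); the right piece maps [0, ∞) onto (−∞, 20].
These images overlap. In particular g(0) = 20 (right piece), and solving −5x + 13 = 20 on the left piece gives x = −7/5 < 0.
So g(−7/5) = g(0) with −7/5 ≠ 0, and g is not injective. This x = −7/5 is the requested value below 0.

-7/5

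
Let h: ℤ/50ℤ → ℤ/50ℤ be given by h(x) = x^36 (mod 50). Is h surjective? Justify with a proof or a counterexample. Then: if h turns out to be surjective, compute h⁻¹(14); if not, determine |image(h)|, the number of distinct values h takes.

12

h(1) = 1^36 = 1.
h(7): Repeated squaring mod 50: 7^1 ≡ 7, 7^2 ≡ 7² = 49, 7^4 ≡ 49² = 2401 ≡ 1, 7^8 ≡ 1² = 1, 7^16 ≡ 1² = 1, 7^32 ≡ 1² = 1. Since 36 = 32 + 4, 7^36 ≡ 1·1: 1·1 = 1. So 7^36 ≡ 1 (mod 50).
So h(1) = h(7) = 1 while 1 ≠ 7, thus h is not injective.
A non-injective map from the 50-element set ℤ/50ℤ to itself takes at most 49 distinct values, so it cannot be surjective. So h is not surjective.
Since h is not surjective, we determine |image(h)|. Computing x^36 mod 50 for each x (by repeated squaring, reducing mod 50 at every step), the values h(0), h(1), …, h(49) are: 0, 1, 36, 21, 46, 25, 6, 1, 6, 41, 0, 11, 16, 41, 36, 25, 16, 31, 26, 31, 0, 21, 46, 11, 26, 25, 26, 11, 46, 21, 0, 31, 26, 31, 16, 25, 36, 41, 16, 11, 0, 41, 6, 1, 6, 25, 46, 21, 36, 1.
The distinct values are {0, 1, 6, 11, 16, 21, 25, 26, 31, 36, 41, 46}; there are 12 of them.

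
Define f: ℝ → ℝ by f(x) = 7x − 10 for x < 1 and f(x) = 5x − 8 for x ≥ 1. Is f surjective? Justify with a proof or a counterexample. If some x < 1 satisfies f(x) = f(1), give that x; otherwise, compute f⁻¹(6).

14/5

Both pieces are strictly increasing (slopes 7 and 5), so each is injective on its own interval.
The left piece maps (−∞, 1) onto (−∞, −3); the right piece maps [1, ∞) onto [−3, ∞).
These images together cover ℝ, so f is surjective.
Because the two images are disjoint, no x < 1 has f(x) = f(1), so we compute f⁻¹(6): 6 lies in [−3, ∞), so solve 5x − 8 = 6: x = (6 + 8)/5 = 14/5.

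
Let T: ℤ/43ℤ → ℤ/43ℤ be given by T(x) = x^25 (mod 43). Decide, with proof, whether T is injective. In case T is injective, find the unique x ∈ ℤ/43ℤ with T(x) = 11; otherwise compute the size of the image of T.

Since 43 is prime, the nonzero elements of ℤ/43ℤ form a cyclic group of order 42.
As gcd(25, 42) = 1, raising to the 25th power is a bijection on this group: if x_1^25 ≡ x_2^25 then (x_1x_2^{−1})^25 = 1, and the only element of order dividing gcd(25, 42) = 1 is 1, so x_1 = x_2.
With T(0) = 0 this makes T injective on all of ℤ/43ℤ, hence bijective (finite equal-size domain and codomain). In particular T is injective.
Since T is injective, we find the preimage of 11. The inverse of x ↦ x^25 on (ℤ/43ℤ)^× is x ↦ x^37, because 25·37 = 925 = 22·42 + 1 ≡ 1 (mod 42) and x^{42} = 1 for x ≠ 0 (Fermat). So T⁻¹(11) = 11^37 mod 43.
Repeated squaring mod 43: 11^1 ≡ 11, 11^2 ≡ 11² = 121 ≡ 35, 11^4 ≡ 35² = 1225 ≡ 21, 11^8 ≡ 21² = 441 ≡ 11, 11^16 ≡ 11² = 121 ≡ 35, 11^32 ≡ 35² = 1225 ≡ 21. Since 37 = 32 + 4 + 1, 11^37 ≡ 21·21·11: 21·21 = 441 ≡ 11, then 11·11 = 121 ≡ 35. So 11^37 ≡ 35 (mod 43).
Hence T⁻¹(11) = 35.

35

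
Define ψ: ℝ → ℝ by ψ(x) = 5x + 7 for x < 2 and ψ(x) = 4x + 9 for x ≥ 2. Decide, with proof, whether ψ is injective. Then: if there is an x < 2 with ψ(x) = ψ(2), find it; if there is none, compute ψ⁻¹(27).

9/2

Both pieces are strictly increasing (slopes 5 and 4), so each is injective on its own interval.
The left piece maps (−∞, 2) onto (−∞, 17); the right piece maps [2, ∞) onto [17, ∞).
These images are disjoint, so no value is attained by both pieces. So ψ is injective.
Because the two images are disjoint, no x < 2 has ψ(x) = ψ(2), so we compute ψ⁻¹(27): 27 lies in [17, ∞), so solve 4x + 9 = 27: x = (27 − 9)/4 = 9/2.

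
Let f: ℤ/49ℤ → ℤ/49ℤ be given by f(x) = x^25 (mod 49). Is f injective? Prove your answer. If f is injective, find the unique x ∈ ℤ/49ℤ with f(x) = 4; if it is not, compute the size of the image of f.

43

f(0) = 0^25 = 0.
f(7): Repeated squaring mod 49: 7^1 ≡ 7, 7^2 ≡ 7² = 49 ≡ 0, 7^4 ≡ 0² = 0, 7^8 ≡ 0² = 0, 7^16 ≡ 0² = 0. Since 25 = 16 + 8 + 1, 7^25 ≡ 0·0·7: 0·0 = 0, then 0·7 = 0. So 7^25 ≡ 0 (mod 49).
So f(0) = f(7) = 0 while 0 ≠ 7, hence f is not injective.
Since f is not injective, we determine |image(f)|. Computing x^25 mod 49 for each x (by repeated squaring, reducing mod 49 at every step), the values f(0), f(1), …, f(48) are: 0, 1, 16, 17, 11, 12, 27, 0, 29, 44, 45, 39, 40, 6, 0, 8, 23, 24, 18, 19, 34, 0, 36, 2, 3, 46, 47, 13, 0, 15, 30, 31, 25, 26, 41, 0, 43, 9, 10, 4, 5, 20, 0, 22, 37, 38, 32, 33, 48.
The distinct values are {0, 1, 2, 3, 4, 5, 6, 8, 9, 10, 11, 12, 13, 15, 16, 17, 18, 19, 20, 22, 23, 24, 25, 26, 27, 29, 30, 31, 32, 33, 34, 36, 37, 38, 39, 40, 41, 43, 44, 45, 46, 47, 48}; there are 43 of them.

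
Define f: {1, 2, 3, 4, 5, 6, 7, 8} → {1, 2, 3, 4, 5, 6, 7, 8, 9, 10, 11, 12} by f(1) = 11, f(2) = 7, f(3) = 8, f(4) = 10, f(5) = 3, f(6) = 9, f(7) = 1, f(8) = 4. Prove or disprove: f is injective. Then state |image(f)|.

8

The values f(1), …, f(8) are 11, 7, 8, 10, 3, 9, 1, 4 — all distinct.
So f(x_1) = f(x_2) only when x_1 = x_2, and f is injective.
The image of f is {1, 3, 4, 7, 8, 9, 10, 11}, which has 8 elements.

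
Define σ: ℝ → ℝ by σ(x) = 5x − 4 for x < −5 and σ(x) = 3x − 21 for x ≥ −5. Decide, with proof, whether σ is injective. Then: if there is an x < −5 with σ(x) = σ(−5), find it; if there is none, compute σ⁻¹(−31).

-32/5

Both pieces are strictly increasing (slopes 5 and 3), so each is injective on its own interval.
The left piece maps (−∞, −5) onto (−∞, −29); the right piece maps [−5, ∞) onto [−36, ∞).
These images overlap. In particular σ(−5) = −36 (right piece), and solving 5x − 4 = −36 on the left piece gives x = −32/5 < −5.
So σ(−32/5) = σ(−5) with −32/5 ≠ −5, and σ is not injective. This x = −32/5 is the requested value below −5.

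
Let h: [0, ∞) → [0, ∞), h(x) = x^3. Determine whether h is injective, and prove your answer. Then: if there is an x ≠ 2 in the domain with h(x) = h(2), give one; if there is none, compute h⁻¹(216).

On [0, ∞), x ↦ x^3 is strictly increasing, so h(u) = h(v) forces u = v. So h is injective.
Since x ↦ x^3 is strictly increasing on [0, ∞), it is injective there, so no x ≠ 2 in the domain has h(x) = h(2). We therefore compute h⁻¹(216) = 216^{1/3} = 6 (indeed 6^3 = 216).

6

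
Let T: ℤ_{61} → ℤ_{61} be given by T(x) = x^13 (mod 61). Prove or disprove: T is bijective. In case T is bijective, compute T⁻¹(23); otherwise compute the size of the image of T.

Since 61 is prime, the nonzero elements of ℤ_{61} form a cyclic group of order 60.
As gcd(13, 60) = 1, raising to the 13th power is a bijection on this group: if a^13 ≡ b^13 then (ab^{−1})^13 = 1, and the only element of order dividing gcd(13, 60) = 1 is 1, so a = b.
With T(0) = 0 this makes T injective on all of ℤ_{61}, hence bijective (finite equal-size domain and codomain). In particular T is bijective.
Since T is bijective, we find the preimage of 23. The inverse of x ↦ x^13 on (ℤ_{61})^× is x ↦ x^37, because 13·37 = 481 = 8·60 + 1 ≡ 1 (mod 60) and x^{60} = 1 for x ≠ 0 (Fermat). So T⁻¹(23) = 23^37 mod 61.
Repeated squaring mod 61: 23^1 ≡ 23, 23^2 ≡ 23² = 529 ≡ 41, 23^4 ≡ 41² = 1681 ≡ 34, 23^8 ≡ 34² = 1156 ≡ 58, 23^16 ≡ 58² = 3364 ≡ 9, 23^32 ≡ 9² = 81 ≡ 20. Since 37 = 32 + 4 + 1, 23^37 ≡ 20·34·23: 20·34 = 680 ≡ 9, then 9·23 = 207 ≡ 24. So 23^37 ≡ 24 (mod 61).
Hence T⁻¹(23) = 24.

24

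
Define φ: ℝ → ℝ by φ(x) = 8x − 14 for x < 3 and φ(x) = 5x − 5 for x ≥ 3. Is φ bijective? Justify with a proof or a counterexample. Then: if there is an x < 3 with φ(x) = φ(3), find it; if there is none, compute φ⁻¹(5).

19/8

Both pieces are strictly increasing (slopes 8 and 5), so each is injective on its own interval.
The left piece maps (−∞, 3) onto (−∞, 10); the right piece maps [3, ∞) onto [10, ∞).
Since 10 = 10, the images partition ℝ: φ is injective and surjective, hence bijective.
Because the two images are disjoint, no x < 3 has φ(x) = φ(3), so we compute φ⁻¹(5): 5 lies in (−∞, 10), so solve 8x − 14 = 5: x = (5 + 14)/8 = 19/8.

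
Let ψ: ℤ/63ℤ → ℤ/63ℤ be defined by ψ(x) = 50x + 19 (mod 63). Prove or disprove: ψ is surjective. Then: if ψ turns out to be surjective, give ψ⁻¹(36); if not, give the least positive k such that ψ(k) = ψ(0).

52

Since gcd(50, 63) = 1, 50 is invertible modulo 63. Euclid's algorithm: 63 = 1·50 + 13, 50 = 3·13 + 11, 13 = 1·11 + 2, 11 = 5·2 + 1; back-substituting gives 1 = 29·50 − 23·63, so 50⁻¹ ≡ 29 (mod 63).
For any y ∈ ℤ/63ℤ, x = 29(y − 19) mod 63 satisfies ψ(x) = 50·29(y − 19) + 19 ≡ y (since 50·29 ≡ 1 mod 63). So every y has a preimage.
So ψ is surjective.
Since ψ is surjective, we find ψ⁻¹(36): we need 50x ≡ 36 − 19 ≡ 17 (mod 63). Using 50⁻¹ = 29: x ≡ 29·17 = 493 = 7·63 + 52, so x = 52.
Check: ψ(52) = 50·52 + 19 = 2619 = 41·63 + 36 ≡ 36 (mod 63).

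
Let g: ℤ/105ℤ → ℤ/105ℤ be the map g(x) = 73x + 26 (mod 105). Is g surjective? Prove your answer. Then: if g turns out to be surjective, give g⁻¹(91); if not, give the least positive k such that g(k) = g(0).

80

Recall that g is surjective if every y in the codomain equals g(x) for some x in the domain.
Since gcd(73, 105) = 1, 73 is invertible modulo 105. Euclid's algorithm: 105 = 1·73 + 32, 73 = 2·32 + 9, 32 = 3·9 + 5, 9 = 1·5 + 4, 5 = 1·4 + 1; back-substituting gives 1 = 82·73 − 57·105, so 73⁻¹ ≡ 82 (mod 105).
Then y ↦ 82(y − 26) is a two-sided inverse to g, so every y ∈ ℤ/105ℤ has a preimage.
Therefore g is surjective.
Since g is surjective, we compute g⁻¹(91): solve 73x + 26 ≡ 91 (mod 105), i.e. 73x ≡ 65 (mod 105).
Multiplying by 73⁻¹ = 82 gives x ≡ 82·65 = 5330 = 50·105 + 80 ≡ 80 (mod 105).
Check: g(80) = 73·80 + 26 = 5866 = 55·105 + 91 ≡ 91 (mod 105).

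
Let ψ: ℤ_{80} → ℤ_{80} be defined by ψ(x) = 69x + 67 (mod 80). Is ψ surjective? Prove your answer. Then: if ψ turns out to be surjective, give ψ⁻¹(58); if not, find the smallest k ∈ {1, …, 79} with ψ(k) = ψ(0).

Since gcd(69, 80) = 1, 69 is invertible modulo 80. Euclid's algorithm: 80 = 1·69 + 11, 69 = 6·11 + 3, 11 = 3·3 + 2, 3 = 1·2 + 1; back-substituting gives 1 = 29·69 − 25·80, so 69⁻¹ ≡ 29 (mod 80).
Then y ↦ 29(y − 67) is a two-sided inverse to ψ, so every y ∈ ℤ_{80} has a preimage.
Hence ψ is surjective.
Since ψ is surjective, we compute ψ⁻¹(58): solve 69x + 67 ≡ 58 (mod 80), i.e. 69x ≡ 71 (mod 80).
Multiplying by 69⁻¹ = 29 gives x ≡ 29·71 = 2059 = 25·80 + 59 ≡ 59 (mod 80).
Check: ψ(59) = 69·59 + 67 = 4138 = 51·80 + 58 ≡ 58 (mod 80).

59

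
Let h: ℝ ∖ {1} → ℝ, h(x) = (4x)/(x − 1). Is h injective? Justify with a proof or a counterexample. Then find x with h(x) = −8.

2/3

Suppose h(x_1) = h(x_2). Cross-multiplying: (4x_1)(x_2 − 1) = (4x_2)(x_1 − 1).
Expanding both sides and cancelling the symmetric terms leaves −4·(x_1 − x_2) = 0. Since −4 ≠ 0, x_1 = x_2. Thus h is injective.
Solving h(x) = −8: cross-multiplying gives 4x = −8(x − 1), which rearranges to 12x = 8, so x = 2/3.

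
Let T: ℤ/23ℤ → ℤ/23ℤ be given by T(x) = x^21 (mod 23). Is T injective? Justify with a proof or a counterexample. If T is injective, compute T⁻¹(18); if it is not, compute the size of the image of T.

Since 23 is prime, the nonzero elements of ℤ/23ℤ form a cyclic group of order 22.
As gcd(21, 22) = 1, raising to the 21st power is a bijection on this group: if s^21 ≡ t^21 then (st^{−1})^21 = 1, and the only element of order dividing gcd(21, 22) = 1 is 1, so s = t.
With T(0) = 0 this makes T injective on all of ℤ/23ℤ, hence bijective (finite equal-size domain and codomain). In particular T is injective.
Since T is injective, we find the preimage of 18. The inverse of x ↦ x^21 on (ℤ/23ℤ)^× is x ↦ x^21, because 21·21 = 441 = 20·22 + 1 ≡ 1 (mod 22) and x^{22} = 1 for x ≠ 0 (Fermat). So T⁻¹(18) = 18^21 mod 23.
Repeated squaring mod 23: 18^1 ≡ 18, 18^2 ≡ 18² = 324 ≡ 2, 18^4 ≡ 2² = 4, 18^8 ≡ 4² = 16, 18^16 ≡ 16² = 256 ≡ 3. Since 21 = 16 + 4 + 1, 18^21 ≡ 3·4·18: 3·4 = 12, then 12·18 = 216 ≡ 9. So 18^21 ≡ 9 (mod 23).
Hence T⁻¹(18) = 9.

9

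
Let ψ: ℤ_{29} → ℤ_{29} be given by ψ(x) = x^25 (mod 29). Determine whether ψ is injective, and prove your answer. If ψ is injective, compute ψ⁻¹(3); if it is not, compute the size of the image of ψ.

21

Since 29 is prime, the nonzero elements of ℤ_{29} form a cyclic group of order 28.
As gcd(25, 28) = 1, raising to the 25th power is a bijection on this group: if x_1^25 ≡ x_2^25 then (x_1x_2^{−1})^25 = 1, and the only element of order dividing gcd(25, 28) = 1 is 1, so x_1 = x_2.
With ψ(0) = 0 this makes ψ injective on all of ℤ_{29}, hence bijective (finite equal-size domain and codomain). In particular ψ is injective.
Since ψ is injective, we find the preimage of 3. The inverse of x ↦ x^25 on (ℤ_{29})^× is x ↦ x^9, because 25·9 = 225 = 8·28 + 1 ≡ 1 (mod 28) and x^{28} = 1 for x ≠ 0 (Fermat). So ψ⁻¹(3) = 3^9 mod 29.
Repeated squaring mod 29: 3^1 ≡ 3, 3^2 ≡ 3² = 9, 3^4 ≡ 9² = 81 ≡ 23, 3^8 ≡ 23² = 529 ≡ 7. Since 9 = 8 + 1, 3^9 ≡ 7·3: 7·3 = 21. So 3^9 ≡ 21 (mod 29).
Hence ψ⁻¹(3) = 21.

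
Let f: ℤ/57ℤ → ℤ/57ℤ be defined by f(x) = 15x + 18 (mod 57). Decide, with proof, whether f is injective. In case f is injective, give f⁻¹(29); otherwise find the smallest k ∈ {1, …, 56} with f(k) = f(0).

19

Recall: f is injective when f(a) = f(b) forces a = b.
We have gcd(15, 57) = 3 > 1. Taking a = 0 and b = 19: f(0) = 18 and f(19) = 15·19 + 18 = 303 ≡ 18 (mod 57).
So f(0) = f(19) while 0 ≠ 19, so f is not injective.
Since f is not injective, we find the least positive k with f(k) = f(0): this means 15k ≡ 0 (mod 57), i.e. 57 ∣ 15k. Since gcd(15, 57) = 3, dividing through by 3 this holds exactly when 19 ∣ 5k, and as gcd(5, 19) = 1, exactly when 19 ∣ k.
The smallest positive such k is 19.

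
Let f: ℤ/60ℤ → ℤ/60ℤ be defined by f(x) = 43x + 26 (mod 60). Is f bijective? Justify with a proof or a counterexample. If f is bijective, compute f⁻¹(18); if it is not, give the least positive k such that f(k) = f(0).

4

Recall that f is injective if f(x_1) = f(x_2) implies x_1 = x_2.
Suppose f(x_1) = f(x_2) in ℤ/60ℤ. Then 43x_1 + 26 ≡ 43x_2 + 26 (mod 60), thus 43(x_1 − x_2) ≡ 0 (mod 60).
Since gcd(43, 60) = 1, 43 is invertible modulo 60, therefore x_1 − x_2 ≡ 0 (mod 60), i.e. x_1 = x_2.
We now compute 43⁻¹ mod 60 explicitly. Euclid's algorithm: 60 = 1·43 + 17, 43 = 2·17 + 9, 17 = 1·9 + 8, 9 = 1·8 + 1; back-substituting gives 1 = 7·43 − 5·60, so 43⁻¹ ≡ 7 (mod 60).
For any y ∈ ℤ/60ℤ, x = 7(y − 26) mod 60 satisfies f(x) = 43·7(y − 26) + 26 ≡ y (since 43·7 ≡ 1 mod 60). So every y has a preimage.
Thus f is bijective.
Since f is bijective, we find f⁻¹(18): we need 43x ≡ 18 − 26 ≡ 52 (mod 60). Using 43⁻¹ = 7: x ≡ 7·52 = 364 = 6·60 + 4, so x = 4.
Check: f(4) = 43·4 + 26 = 198 = 3·60 + 18 ≡ 18 (mod 60).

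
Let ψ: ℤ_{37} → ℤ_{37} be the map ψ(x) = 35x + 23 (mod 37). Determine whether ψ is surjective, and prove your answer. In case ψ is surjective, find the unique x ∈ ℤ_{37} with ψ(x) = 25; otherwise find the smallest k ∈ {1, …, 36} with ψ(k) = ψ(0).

36

Since gcd(35, 37) = 1, 35 is invertible modulo 37. Euclid's algorithm: 37 = 1·35 + 2, 35 = 17·2 + 1; back-substituting gives 1 = 18·35 − 17·37, so 35⁻¹ ≡ 18 (mod 37).
For any y ∈ ℤ_{37}, x = 18(y − 23) mod 37 satisfies ψ(x) = 35·18(y − 23) + 23 ≡ y (since 35·18 ≡ 1 mod 37). So every y has a preimage.
Therefore ψ is surjective.
Since ψ is surjective, we compute ψ⁻¹(25): solve 35x + 23 ≡ 25 (mod 37), i.e. 35x ≡ 2 (mod 37).
Multiplying by 35⁻¹ = 18 gives x ≡ 18·2 = 36 ≡ 36 (mod 37).
Check: ψ(36) = 35·36 + 23 = 1283 = 34·37 + 25 ≡ 25 (mod 37).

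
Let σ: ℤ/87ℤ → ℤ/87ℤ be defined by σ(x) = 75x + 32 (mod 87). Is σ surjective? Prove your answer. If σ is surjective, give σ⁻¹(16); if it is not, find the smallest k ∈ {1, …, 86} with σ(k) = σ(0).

Recall: σ is surjective if every y in the codomain equals σ(x) for some x in the domain.
Since gcd(75, 87) = 3, we have 75x ≡ 0 (mod 3) for all x, so σ(x) ≡ 2 (mod 3).
But 0 ≢ 2 (mod 3), so 0 ∈ ℤ/87ℤ has no preimage. So σ is not surjective.
Since σ is not surjective, we find the least positive k with σ(k) = σ(0): this means 75k ≡ 0 (mod 87), i.e. 87 ∣ 75k. Since gcd(75, 87) = 3, dividing through by 3 this holds exactly when 29 ∣ 25k, and as gcd(25, 29) = 1, exactly when 29 ∣ k.
The smallest positive such k is 29.

29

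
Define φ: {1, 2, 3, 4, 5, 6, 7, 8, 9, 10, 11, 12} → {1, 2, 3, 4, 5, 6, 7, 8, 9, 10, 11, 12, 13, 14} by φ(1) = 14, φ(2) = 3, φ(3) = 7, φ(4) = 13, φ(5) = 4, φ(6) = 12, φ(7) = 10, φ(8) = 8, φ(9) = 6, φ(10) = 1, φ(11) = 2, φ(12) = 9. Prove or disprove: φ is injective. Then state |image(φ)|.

12

The values φ(1), …, φ(12) are 14, 3, 7, 13, 4, 12, 10, 8, 6, 1, 2, 9 — all distinct.
So φ(a) = φ(b) only when a = b, and φ is injective.
The image of φ is {1, 2, 3, 4, 6, 7, 8, 9, 10, 12, 13, 14}, which has 12 elements.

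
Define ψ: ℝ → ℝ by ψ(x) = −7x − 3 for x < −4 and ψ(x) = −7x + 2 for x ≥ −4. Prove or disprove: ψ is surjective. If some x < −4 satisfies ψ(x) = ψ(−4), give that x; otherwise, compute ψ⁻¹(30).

-33/7

Both pieces are strictly decreasing (slopes −7 and −7), so each is injective on its own interval.
The left piece maps (−∞, −4) onto (25, ∞); the right piece maps [−4, ∞) onto (−∞, 30].
The union (25, ∞) ∪ (−∞, 30] covers ℝ, so ψ is surjective.
For the follow-up: the images overlap, so an x < −4 with ψ(x) = ψ(−4) exists. ψ(−4) = 30; solving −7x − 3 = 30 for x < −4 gives x = (30 + 3)/(−7) = −33/7.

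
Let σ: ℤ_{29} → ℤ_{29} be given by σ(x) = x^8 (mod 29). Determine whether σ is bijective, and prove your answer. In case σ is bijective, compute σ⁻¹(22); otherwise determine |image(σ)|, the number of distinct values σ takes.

8

σ(2): Repeated squaring mod 29: 2^1 ≡ 2, 2^2 ≡ 2² = 4, 2^4 ≡ 4² = 16, 2^8 ≡ 16² = 256 ≡ 24. So 2^8 ≡ 24 (mod 29).
σ(5): Repeated squaring mod 29: 5^1 ≡ 5, 5^2 ≡ 5² = 25, 5^4 ≡ 25² = 625 ≡ 16, 5^8 ≡ 16² = 256 ≡ 24. So 5^8 ≡ 24 (mod 29).
So σ(2) = σ(5) = 24 while 2 ≠ 5, therefore σ is not injective, hence not bijective.
Since σ is not bijective, we determine |image(σ)|. Computing x^8 mod 29 for each x (by repeated squaring, reducing mod 29 at every step), the values σ(0), σ(1), …, σ(28) are: 0, 1, 24, 7, 25, 24, 23, 7, 20, 20, 25, 16, 1, 16, 23, 23, 16, 1, 16, 25, 20, 20, 7, 23, 24, 25, 7, 24, 1.
The distinct values are {0, 1, 7, 16, 20, 23, 24, 25}; there are 8 of them.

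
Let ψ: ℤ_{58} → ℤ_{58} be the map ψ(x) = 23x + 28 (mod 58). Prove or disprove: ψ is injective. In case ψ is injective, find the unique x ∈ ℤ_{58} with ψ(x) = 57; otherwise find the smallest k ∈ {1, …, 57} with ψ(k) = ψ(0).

Recall that injectivity means: for all u, v in the domain, ψ(u) = ψ(v) implies u = v.
Suppose ψ(u) = ψ(v) in ℤ_{58}. Then 23u + 28 ≡ 23v + 28 (mod 58), so 23(u − v) ≡ 0 (mod 58).
Since gcd(23, 58) = 1, 23 is invertible modulo 58, hence u − v ≡ 0 (mod 58), i.e. u = v.
Therefore ψ is injective.
We now compute 23⁻¹ mod 58 explicitly. Euclid's algorithm: 58 = 2·23 + 12, 23 = 1·12 + 11, 12 = 1·11 + 1; back-substituting gives 1 = 53·23 − 21·58, so 23⁻¹ ≡ 53 (mod 58).
Since ψ is injective, we compute ψ⁻¹(57): solve 23x + 28 ≡ 57 (mod 58), i.e. 23x ≡ 29 (mod 58).
Multiplying by 23⁻¹ = 53 gives x ≡ 53·29 = 1537 = 26·58 + 29 ≡ 29 (mod 58).
Check: ψ(29) = 23·29 + 28 = 695 = 11·58 + 57 ≡ 57 (mod 58).

29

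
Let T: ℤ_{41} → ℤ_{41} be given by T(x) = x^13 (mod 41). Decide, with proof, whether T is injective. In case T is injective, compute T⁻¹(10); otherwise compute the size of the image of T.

Since 41 is prime, the nonzero elements of ℤ_{41} form a cyclic group of order 40.
As gcd(13, 40) = 1, raising to the 13th power is a bijection on this group: if u^13 ≡ v^13 then (uv^{−1})^13 = 1, and the only element of order dividing gcd(13, 40) = 1 is 1, so u = v.
With T(0) = 0 this makes T injective on all of ℤ_{41}, hence bijective (finite equal-size domain and codomain). In particular T is injective.
Since T is injective, we find the preimage of 10. The inverse of x ↦ x^13 on (ℤ_{41})^× is x ↦ x^37, because 13·37 = 481 = 12·40 + 1 ≡ 1 (mod 40) and x^{40} = 1 for x ≠ 0 (Fermat). So T⁻¹(10) = 10^37 mod 41.
Repeated squaring mod 41: 10^1 ≡ 10, 10^2 ≡ 10² = 100 ≡ 18, 10^4 ≡ 18² = 324 ≡ 37, 10^8 ≡ 37² = 1369 ≡ 16, 10^16 ≡ 16² = 256 ≡ 10, 10^32 ≡ 10² = 100 ≡ 18. Since 37 = 32 + 4 + 1, 10^37 ≡ 18·37·10: 18·37 = 666 ≡ 10, then 10·10 = 100 ≡ 18. So 10^37 ≡ 18 (mod 41).
Hence T⁻¹(10) = 18.

18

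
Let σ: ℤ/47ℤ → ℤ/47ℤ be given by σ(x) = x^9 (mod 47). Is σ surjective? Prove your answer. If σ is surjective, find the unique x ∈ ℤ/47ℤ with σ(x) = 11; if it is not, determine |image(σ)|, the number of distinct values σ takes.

13

Since 47 is prime, the nonzero elements of ℤ/47ℤ form a cyclic group of order 46.
As gcd(9, 46) = 1, raising to the 9th power is a bijection on this group: if u^9 ≡ v^9 then (uv^{−1})^9 = 1, and the only element of order dividing gcd(9, 46) = 1 is 1, so u = v.
With σ(0) = 0 this makes σ injective on all of ℤ/47ℤ, hence bijective (finite equal-size domain and codomain). In particular σ is surjective.
Since σ is surjective, we find the preimage of 11. The inverse of x ↦ x^9 on (ℤ/47ℤ)^× is x ↦ x^41, because 9·41 = 369 = 8·46 + 1 ≡ 1 (mod 46) and x^{46} = 1 for x ≠ 0 (Fermat). So σ⁻¹(11) = 11^41 mod 47.
Repeated squaring mod 47: 11^1 ≡ 11, 11^2 ≡ 11² = 121 ≡ 27, 11^4 ≡ 27² = 729 ≡ 24, 11^8 ≡ 24² = 576 ≡ 12, 11^16 ≡ 12² = 144 ≡ 3, 11^32 ≡ 3² = 9. Since 41 = 32 + 8 + 1, 11^41 ≡ 9·12·11: 9·12 = 108 ≡ 14, then 14·11 = 154 ≡ 13. So 11^41 ≡ 13 (mod 47).
Hence σ⁻¹(11) = 13.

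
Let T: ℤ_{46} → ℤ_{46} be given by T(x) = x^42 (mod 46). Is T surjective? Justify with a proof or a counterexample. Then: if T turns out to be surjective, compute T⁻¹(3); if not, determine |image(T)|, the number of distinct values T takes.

24

T(22): Repeated squaring mod 46: 22^1 ≡ 22, 22^2 ≡ 22² = 484 ≡ 24, 22^4 ≡ 24² = 576 ≡ 24, 22^8 ≡ 24² = 576 ≡ 24, 22^16 ≡ 24² = 576 ≡ 24, 22^32 ≡ 24² = 576 ≡ 24. Since 42 = 32 + 8 + 2, 22^42 ≡ 24·24·24: 24·24 = 576 ≡ 24, then 24·24 = 576 ≡ 24. So 22^42 ≡ 24 (mod 46).
T(24): Repeated squaring mod 46: 24^1 ≡ 24, 24^2 ≡ 24² = 576 ≡ 24, 24^4 ≡ 24² = 576 ≡ 24, 24^8 ≡ 24² = 576 ≡ 24, 24^16 ≡ 24² = 576 ≡ 24, 24^32 ≡ 24² = 576 ≡ 24. Since 42 = 32 + 8 + 2, 24^42 ≡ 24·24·24: 24·24 = 576 ≡ 24, then 24·24 = 576 ≡ 24. So 24^42 ≡ 24 (mod 46).
So T(22) = T(24) = 24 while 22 ≠ 24, thus T is not injective.
A non-injective map from the 46-element set ℤ_{46} to itself takes at most 45 distinct values, so it cannot be surjective. So T is not surjective.
Since T is not surjective, we determine |image(T)|. Computing x^42 mod 46 for each x (by repeated squaring, reducing mod 46 at every step), the values T(0), T(1), …, T(45) are: 0, 1, 6, 41, 36, 35, 16, 31, 32, 25, 26, 27, 4, 3, 2, 9, 8, 39, 12, 13, 18, 29, 24, 23, 24, 29, 18, 13, 12, 39, 8, 9, 2, 3, 4, 27, 26, 25, 32, 31, 16, 35, 36, 41, 6, 1.
The distinct values are {0, 1, 2, 3, 4, 6, 8, 9, 12, 13, 16, 18, 23, 24, 25, 26, 27, 29, 31, 32, 35, 36, 39, 41}; there are 24 of them.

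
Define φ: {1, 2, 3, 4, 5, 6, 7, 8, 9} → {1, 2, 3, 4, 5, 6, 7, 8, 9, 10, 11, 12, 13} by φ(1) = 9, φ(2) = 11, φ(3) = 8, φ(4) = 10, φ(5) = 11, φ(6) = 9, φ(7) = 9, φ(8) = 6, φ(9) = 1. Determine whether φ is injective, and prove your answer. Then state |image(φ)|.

φ(2) = 11 = φ(5) with 2 ≠ 5, so φ is not injective.
The image of φ is {1, 6, 8, 9, 10, 11}, which has 6 elements.

6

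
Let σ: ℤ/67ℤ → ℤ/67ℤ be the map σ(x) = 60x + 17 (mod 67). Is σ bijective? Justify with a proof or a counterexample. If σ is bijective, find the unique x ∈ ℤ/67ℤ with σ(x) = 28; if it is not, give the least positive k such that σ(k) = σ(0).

8

If σ(a) = σ(b), then 60a ≡ 60b (mod 67). Because gcd(60, 67) = 1, we may cancel 60 to get a ≡ b (mod 67).
We now compute 60⁻¹ mod 67 explicitly. Euclid's algorithm: 67 = 1·60 + 7, 60 = 8·7 + 4, 7 = 1·4 + 3, 4 = 1·3 + 1; back-substituting gives 1 = 19·60 − 17·67, so 60⁻¹ ≡ 19 (mod 67).
Then y ↦ 19(y − 17) is a two-sided inverse to σ, so every y ∈ ℤ/67ℤ has a preimage.
Thus σ is bijective.
Since σ is bijective, we compute σ⁻¹(28): solve 60x + 17 ≡ 28 (mod 67), i.e. 60x ≡ 11 (mod 67).
Multiplying by 60⁻¹ = 19 gives x ≡ 19·11 = 209 = 3·67 + 8 ≡ 8 (mod 67).
Check: σ(8) = 60·8 + 17 = 497 = 7·67 + 28 ≡ 28 (mod 67).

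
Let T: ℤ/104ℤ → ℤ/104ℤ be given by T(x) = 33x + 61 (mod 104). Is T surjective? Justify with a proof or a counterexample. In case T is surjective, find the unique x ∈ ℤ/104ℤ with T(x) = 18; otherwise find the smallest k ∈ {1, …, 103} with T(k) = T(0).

5

Recall: T is surjective if every y in the codomain equals T(x) for some x in the domain.
Since gcd(33, 104) = 1, 33 is invertible modulo 104. Euclid's algorithm: 104 = 3·33 + 5, 33 = 6·5 + 3, 5 = 1·3 + 2, 3 = 1·2 + 1; back-substituting gives 1 = 41·33 − 13·104, so 33⁻¹ ≡ 41 (mod 104).
For any y ∈ ℤ/104ℤ, x = 41(y − 61) mod 104 satisfies T(x) = 33·41(y − 61) + 61 ≡ y (since 33·41 ≡ 1 mod 104). So every y has a preimage.
Thus T is surjective.
Since T is surjective, we find T⁻¹(18): we need 33x ≡ 18 − 61 ≡ 61 (mod 104). Using 33⁻¹ = 41: x ≡ 41·61 = 2501 = 24·104 + 5, so x = 5.
Check: T(5) = 33·5 + 61 = 226 = 2·104 + 18 ≡ 18 (mod 104).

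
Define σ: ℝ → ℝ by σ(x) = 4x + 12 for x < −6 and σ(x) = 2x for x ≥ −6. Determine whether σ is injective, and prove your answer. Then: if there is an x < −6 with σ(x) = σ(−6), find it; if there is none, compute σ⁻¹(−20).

-8

Both pieces are strictly increasing (slopes 4 and 2), so each is injective on its own interval.
The left piece maps (−∞, −6) onto (−∞, −12); the right piece maps [−6, ∞) onto [−12, ∞).
These images are disjoint, so no value is attained by both pieces. Thus σ is injective.
Because the two images are disjoint, no x < −6 has σ(x) = σ(−6), so we compute σ⁻¹(−20): −20 lies in (−∞, −12), so solve 4x + 12 = −20: x = (−20 − 12)/4 = −8.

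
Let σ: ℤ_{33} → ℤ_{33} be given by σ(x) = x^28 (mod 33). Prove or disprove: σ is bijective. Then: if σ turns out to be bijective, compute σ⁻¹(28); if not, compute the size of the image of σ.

σ(4): Repeated squaring mod 33: 4^1 ≡ 4, 4^2 ≡ 4² = 16, 4^4 ≡ 16² = 256 ≡ 25, 4^8 ≡ 25² = 625 ≡ 31, 4^16 ≡ 31² = 961 ≡ 4. Since 28 = 16 + 8 + 4, 4^28 ≡ 4·31·25: 4·31 = 124 ≡ 25, then 25·25 = 625 ≡ 31. So 4^28 ≡ 31 (mod 33).
σ(7): Repeated squaring mod 33: 7^1 ≡ 7, 7^2 ≡ 7² = 49 ≡ 16, 7^4 ≡ 16² = 256 ≡ 25, 7^8 ≡ 25² = 625 ≡ 31, 7^16 ≡ 31² = 961 ≡ 4. Since 28 = 16 + 8 + 4, 7^28 ≡ 4·31·25: 4·31 = 124 ≡ 25, then 25·25 = 625 ≡ 31. So 7^28 ≡ 31 (mod 33).
So σ(4) = σ(7) = 31 while 4 ≠ 7, hence σ is not injective, hence not bijective.
Since σ is not bijective, we determine |image(σ)|. Computing x^28 mod 33 for each x (by repeated squaring, reducing mod 33 at every step), the values σ(0), σ(1), …, σ(32) are: 0, 1, 25, 27, 31, 4, 15, 31, 16, 3, 1, 22, 12, 25, 16, 9, 4, 4, 9, 16, 25, 12, 22, 1, 3, 16, 31, 15, 4, 31, 27, 25, 1.
The distinct values are {0, 1, 3, 4, 9, 12, 15, 16, 22, 25, 27, 31}; there are 12 of them.

12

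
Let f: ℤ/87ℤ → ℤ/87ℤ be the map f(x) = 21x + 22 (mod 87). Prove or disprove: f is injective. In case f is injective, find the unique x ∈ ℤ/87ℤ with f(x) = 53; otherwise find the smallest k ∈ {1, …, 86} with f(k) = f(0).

Recall that f is injective if f(s) = f(t) implies s = t.
We have gcd(21, 87) = 3 > 1. Taking s = 0 and t = 29: f(0) = 22 and f(29) = 21·29 + 22 = 631 ≡ 22 (mod 87).
So f(0) = f(29) while 0 ≠ 29, so f is not injective.
Since f is not injective, we find the least positive k with f(k) = f(0): this means 21k ≡ 0 (mod 87), i.e. 87 ∣ 21k. Since gcd(21, 87) = 3, dividing through by 3 this holds exactly when 29 ∣ 7k, and as gcd(7, 29) = 1, exactly when 29 ∣ k.
The smallest positive such k is 29.

29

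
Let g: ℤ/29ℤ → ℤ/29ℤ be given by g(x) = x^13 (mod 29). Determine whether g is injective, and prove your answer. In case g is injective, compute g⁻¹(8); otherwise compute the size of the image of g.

Since 29 is prime, the nonzero elements of ℤ/29ℤ form a cyclic group of order 28.
As gcd(13, 28) = 1, raising to the 13th power is a bijection on this group: if s^13 ≡ t^13 then (st^{−1})^13 = 1, and the only element of order dividing gcd(13, 28) = 1 is 1, so s = t.
With g(0) = 0 this makes g injective on all of ℤ/29ℤ, hence bijective (finite equal-size domain and codomain). In particular g is injective.
Since g is injective, we find the preimage of 8. The inverse of x ↦ x^13 on (ℤ/29ℤ)^× is x ↦ x^13, because 13·13 = 169 = 6·28 + 1 ≡ 1 (mod 28) and x^{28} = 1 for x ≠ 0 (Fermat). So g⁻¹(8) = 8^13 mod 29.
Repeated squaring mod 29: 8^1 ≡ 8, 8^2 ≡ 8² = 64 ≡ 6, 8^4 ≡ 6² = 36 ≡ 7, 8^8 ≡ 7² = 49 ≡ 20. Since 13 = 8 + 4 + 1, 8^13 ≡ 20·7·8: 20·7 = 140 ≡ 24, then 24·8 = 192 ≡ 18. So 8^13 ≡ 18 (mod 29).
Hence g⁻¹(8) = 18.

18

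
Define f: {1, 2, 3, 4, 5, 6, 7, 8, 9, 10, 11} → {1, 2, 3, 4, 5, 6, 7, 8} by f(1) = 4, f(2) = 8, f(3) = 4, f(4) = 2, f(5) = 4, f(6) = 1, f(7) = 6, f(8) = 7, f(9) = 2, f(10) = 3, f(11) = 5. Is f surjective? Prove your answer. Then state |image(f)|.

8

Every element of the codomain has a preimage: 1 = f(6), 2 = f(4), 3 = f(10), 4 = f(1), 5 = f(11), 6 = f(7), 7 = f(8), 8 = f(2).
Hence f is surjective.
The image of f is {1, 2, 3, 4, 5, 6, 7, 8}, which has 8 elements.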